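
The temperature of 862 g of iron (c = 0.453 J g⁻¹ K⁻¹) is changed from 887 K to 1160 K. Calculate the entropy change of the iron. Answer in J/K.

ΔS = ∫dQ_rev/T = m c ln(T₂/T₁) = 862 × 0.453 × ln(1160/887) = 105 J/K.

ΔS = 105 J/K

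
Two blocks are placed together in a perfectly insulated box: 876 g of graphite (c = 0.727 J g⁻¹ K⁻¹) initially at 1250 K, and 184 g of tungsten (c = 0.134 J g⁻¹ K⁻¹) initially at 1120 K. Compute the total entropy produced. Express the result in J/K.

ΔS_total = 0.138 J/K

Energy balance: T_f = (m₁c₁T₁ + m₂c₂T₂)/(m₁c₁ + m₂c₂) = 1245.2 K.
ΔS₁ = m₁c₁ ln(T_f/T₁) = 636.852 × ln(1245.2/1250) = -2.4734 J/K.
ΔS₂ = m₂c₂ ln(T_f/T₂) = 24.656 × ln(1245.2/1120) = 2.6118 J/K.
ΔS_total = -2.4734 + 2.6118 = 0.138 J/K.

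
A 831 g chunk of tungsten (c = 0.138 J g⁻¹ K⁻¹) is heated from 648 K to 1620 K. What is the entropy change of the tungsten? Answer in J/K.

ΔS = 105 J/K

ΔS = ∫dQ_rev/T = m c ln(T₂/T₁) = 831 × 0.138 × ln(1620/648) = 105 J/K.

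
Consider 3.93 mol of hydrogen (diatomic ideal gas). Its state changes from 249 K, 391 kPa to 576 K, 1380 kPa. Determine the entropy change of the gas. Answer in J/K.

ΔS = 54.7 J/K

ΔS = nC_p ln(T₂/T₁) − nR ln(P₂/P₁), with C_p = 7R/2 = 29.1 J mol⁻¹ K⁻¹ for a diatomic ideal gas.
ΔS = 3.93 × [29.1 × ln(576/249) − 8.314 × ln(1380/391)] = 54.7 J/K.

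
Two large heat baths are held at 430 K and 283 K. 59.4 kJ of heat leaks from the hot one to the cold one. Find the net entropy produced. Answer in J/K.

ΔS_total = 71.8 J/K

ΔS_hot = −Q/T_H = −59400/430 = -138.1 J/K and ΔS_cold = +Q/T_C = 59400/283 = 209.9 J/K.
ΔS_total = -138.1 + 209.9 = 71.8 J/K, positive as the second law requires.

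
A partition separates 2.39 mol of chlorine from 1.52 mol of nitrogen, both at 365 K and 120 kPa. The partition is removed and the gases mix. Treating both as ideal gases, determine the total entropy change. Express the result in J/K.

ΔS_mix = 21.7 J/K

Mole fractions: x_A = 2.39/3.91 = 0.611, x_B = 0.389.
ΔS_mix = −R(n_A ln x_A + n_B ln x_B) = −8.314 × (2.39 ln 0.611 + 1.52 ln 0.389) = 21.7 J/K.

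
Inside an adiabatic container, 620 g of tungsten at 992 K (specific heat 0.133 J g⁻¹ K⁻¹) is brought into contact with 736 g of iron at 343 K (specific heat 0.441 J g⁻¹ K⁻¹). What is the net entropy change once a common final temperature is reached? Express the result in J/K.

ΔS_total = 44.5 J/K

Energy balance: T_f = (m₁c₁T₁ + m₂c₂T₂)/(m₁c₁ + m₂c₂) = 474.48 K.
ΔS₁ = m₁c₁ ln(T_f/T₁) = 82.46 × ln(474.48/992) = -60.81 J/K.
ΔS₂ = m₂c₂ ln(T_f/T₂) = 324.576 × ln(474.48/343) = 105.3 J/K.
ΔS_total = -60.81 + 105.3 = 44.5 J/K.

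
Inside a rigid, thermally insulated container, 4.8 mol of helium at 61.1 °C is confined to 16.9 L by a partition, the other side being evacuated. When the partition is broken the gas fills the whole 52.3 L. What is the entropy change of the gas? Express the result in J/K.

No heat is exchanged and no work is done, so the ideal-gas temperature stays constant.
Entropy is a state function; using a reversible isothermal path, ΔS_gas = nR ln(V₂/V₁) = 4.8 × 8.314 × ln(52.3/16.9) = 45.1 J/K.

ΔS_gas = 45.1 J/K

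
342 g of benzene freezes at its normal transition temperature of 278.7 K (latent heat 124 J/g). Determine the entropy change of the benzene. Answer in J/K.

ΔS = -152 J/K

Heat released by the substance: Q = −mL = −342 × 124 = −42408 J.
At constant T, ΔS = Q_rev/T = −42408 / 278.7 = -152 J/K.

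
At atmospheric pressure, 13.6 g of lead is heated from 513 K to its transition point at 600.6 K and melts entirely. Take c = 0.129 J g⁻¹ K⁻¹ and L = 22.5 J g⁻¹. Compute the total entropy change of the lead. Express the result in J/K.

ΔS = 0.786 J/K

Warming step: ΔS₁ = m c ln(T_tr/T_i) = 13.6 × 0.129 × ln(600.6/513) = 0.2766 J/K.
Phase change: ΔS₂ = +mL/T_tr = 13.6 × 22.5 / 600.6 = 0.5095 J/K.
ΔS_total = (0.2766) + (0.5095) = 0.786 J/K.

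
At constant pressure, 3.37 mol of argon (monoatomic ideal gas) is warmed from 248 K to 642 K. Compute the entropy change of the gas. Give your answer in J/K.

ΔS = 66.6 J/K

At constant pressure, ΔS = nC_p ln(T₂/T₁) with C_p = 5R/2 = 20.79 J mol⁻¹ K⁻¹.
ΔS = 3.37 × 20.79 × ln(642/248) = 66.6 J/K.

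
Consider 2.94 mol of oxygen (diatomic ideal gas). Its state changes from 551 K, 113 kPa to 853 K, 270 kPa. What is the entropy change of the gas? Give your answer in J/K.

ΔS = 16.1 J/K

ΔS = nC_p ln(T₂/T₁) − nR ln(P₂/P₁), with C_p = 7R/2 = 29.1 J mol⁻¹ K⁻¹ for a diatomic ideal gas.
ΔS = 2.94 × [29.1 × ln(853/551) − 8.314 × ln(270/113)] = 16.1 J/K.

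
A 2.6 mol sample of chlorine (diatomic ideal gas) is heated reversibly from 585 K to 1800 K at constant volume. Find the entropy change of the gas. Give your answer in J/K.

At constant volume, ΔS = nC_V ln(T₂/T₁) with C_V = 5R/2 = 20.79 J mol⁻¹ K⁻¹.
ΔS = 2.6 × 20.79 × ln(1800/585) = 60.7 J/K.

ΔS = 60.7 J/K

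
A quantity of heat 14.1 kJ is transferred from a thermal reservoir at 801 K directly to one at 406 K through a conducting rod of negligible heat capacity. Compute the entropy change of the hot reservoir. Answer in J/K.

The hot reservoir loses heat Q, so ΔS_hot = −Q/T_H = −14100/801 = -17.6 J/K.

ΔS_hot = -17.6 J/K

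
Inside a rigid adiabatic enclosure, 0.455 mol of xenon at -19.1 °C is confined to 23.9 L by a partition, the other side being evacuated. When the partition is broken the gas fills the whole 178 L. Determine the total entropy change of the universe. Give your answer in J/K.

ΔS_universe = 7.6 J/K

No heat is exchanged and no work is done, so the ideal-gas temperature stays constant.
Entropy is a state function; using a reversible isothermal path, ΔS_gas = nR ln(V₂/V₁) = 0.455 × 8.314 × ln(178/23.9) = 7.6 J/K.
The insulated surroundings exchange no heat, so ΔS_surr = 0 and ΔS_universe = ΔS_gas.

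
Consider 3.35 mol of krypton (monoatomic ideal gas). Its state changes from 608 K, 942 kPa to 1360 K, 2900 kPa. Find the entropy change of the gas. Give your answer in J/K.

ΔS = nC_p ln(T₂/T₁) − nR ln(P₂/P₁), with C_p = 5R/2 = 20.79 J mol⁻¹ K⁻¹ for a monoatomic ideal gas.
ΔS = 3.35 × [20.79 × ln(1360/608) − 8.314 × ln(2900/942)] = 24.7 J/K.

ΔS = 24.7 J/K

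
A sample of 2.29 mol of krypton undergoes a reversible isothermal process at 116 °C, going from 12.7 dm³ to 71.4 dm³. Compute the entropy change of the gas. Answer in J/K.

For an isothermal ideal gas ΔS_gas = nR ln(V₂/V₁) = 2.29 × 8.314 × ln(71.4/12.7) = 32.9 J/K.

ΔS_gas = 32.9 J/K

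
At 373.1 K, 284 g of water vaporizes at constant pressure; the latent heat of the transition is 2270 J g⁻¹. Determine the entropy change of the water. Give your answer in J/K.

ΔS = 1730 J/K

Heat absorbed by the substance: Q = mL = 284 × 2270 = 644680 J.
At constant T, ΔS = Q_rev/T = 644680 / 373.1 = 1730 J/K.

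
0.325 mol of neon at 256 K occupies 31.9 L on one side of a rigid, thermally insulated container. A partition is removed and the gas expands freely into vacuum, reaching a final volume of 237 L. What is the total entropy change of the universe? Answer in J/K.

ΔS_universe = 5.42 J/K

No heat is exchanged and no work is done, so the ideal-gas temperature stays constant.
Entropy is a state function; using a reversible isothermal path, ΔS_gas = nR ln(V₂/V₁) = 0.325 × 8.314 × ln(237/31.9) = 5.42 J/K.
The insulated surroundings exchange no heat, so ΔS_surr = 0 and ΔS_universe = ΔS_gas.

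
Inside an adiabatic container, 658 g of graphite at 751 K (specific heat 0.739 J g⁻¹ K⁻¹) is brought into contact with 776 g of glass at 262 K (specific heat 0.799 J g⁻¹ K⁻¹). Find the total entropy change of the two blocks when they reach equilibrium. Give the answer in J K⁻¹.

ΔS_total = 151 J/K

Energy balance: T_f = (m₁c₁T₁ + m₂c₂T₂)/(m₁c₁ + m₂c₂) = 476.94 K.
ΔS₁ = m₁c₁ ln(T_f/T₁) = 486.262 × ln(476.94/751) = -220.8 J/K.
ΔS₂ = m₂c₂ ln(T_f/T₂) = 620.024 × ln(476.94/262) = 371.4 J/K.
ΔS_total = -220.8 + 371.4 = 151 J/K.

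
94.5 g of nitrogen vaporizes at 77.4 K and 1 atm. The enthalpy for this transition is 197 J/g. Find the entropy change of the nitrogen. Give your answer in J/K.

Heat absorbed by the substance: Q = mL = 94.5 × 197 = 18616.5 J.
At constant T, ΔS = Q_rev/T = 18616.5 / 77.4 = 241 J/K.

ΔS = 241 J/K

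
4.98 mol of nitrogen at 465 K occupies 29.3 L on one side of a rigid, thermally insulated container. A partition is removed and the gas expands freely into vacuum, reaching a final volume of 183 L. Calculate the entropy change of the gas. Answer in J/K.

For an ideal gas in free expansion Q = 0 and W = 0, so T is unchanged.
Entropy is a state function; using a reversible isothermal path, ΔS_gas = nR ln(V₂/V₁) = 4.98 × 8.314 × ln(183/29.3) = 75.8 J/K.

ΔS_gas = 75.8 J/K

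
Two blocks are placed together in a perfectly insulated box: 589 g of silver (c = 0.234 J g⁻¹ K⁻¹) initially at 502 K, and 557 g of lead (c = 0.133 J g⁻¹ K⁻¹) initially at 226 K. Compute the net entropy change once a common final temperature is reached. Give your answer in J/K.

ΔS_total = 13.9 J/K

Energy balance: T_f = (m₁c₁T₁ + m₂c₂T₂)/(m₁c₁ + m₂c₂) = 405.51 K.
ΔS₁ = m₁c₁ ln(T_f/T₁) = 137.826 × ln(405.51/502) = -29.42 J/K.
ΔS₂ = m₂c₂ ln(T_f/T₂) = 74.081 × ln(405.51/226) = 43.31 J/K.
ΔS_total = -29.42 + 43.31 = 13.9 J/K.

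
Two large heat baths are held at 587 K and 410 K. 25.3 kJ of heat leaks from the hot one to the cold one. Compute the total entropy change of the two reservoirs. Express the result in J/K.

ΔS_hot = −Q/T_H = −25300/587 = -43.1 J/K and ΔS_cold = +Q/T_C = 25300/410 = 61.71 J/K.
ΔS_total = -43.1 + 61.71 = 18.6 J/K, positive as the second law requires.

ΔS_total = 18.6 J/K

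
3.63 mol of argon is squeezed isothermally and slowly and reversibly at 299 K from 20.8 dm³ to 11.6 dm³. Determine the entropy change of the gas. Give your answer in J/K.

For an isothermal ideal gas ΔS_gas = nR ln(V₂/V₁) = 3.63 × 8.314 × ln(11.6/20.8) = -17.6 J/K.

ΔS_gas = -17.6 J/K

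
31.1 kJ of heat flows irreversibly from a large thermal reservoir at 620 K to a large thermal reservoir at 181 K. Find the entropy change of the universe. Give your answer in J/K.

ΔS_total = 122 J/K

ΔS_hot = −Q/T_H = −31100/620 = -50.16 J/K and ΔS_cold = +Q/T_C = 31100/181 = 171.8 J/K.
ΔS_total = -50.16 + 171.8 = 122 J/K, positive as the second law requires.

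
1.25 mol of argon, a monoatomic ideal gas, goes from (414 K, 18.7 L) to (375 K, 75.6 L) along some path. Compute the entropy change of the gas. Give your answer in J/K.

ΔS = 13 J/K

Entropy is a state function: ΔS = nC_V ln(T₂/T₁) + nR ln(V₂/V₁), with C_V = 3R/2 = 12.47 J mol⁻¹ K⁻¹ for a monoatomic ideal gas.
ΔS = 1.25 × [12.47 × ln(375/414) + 8.314 × ln(75.6/18.7)] = 13 J/K.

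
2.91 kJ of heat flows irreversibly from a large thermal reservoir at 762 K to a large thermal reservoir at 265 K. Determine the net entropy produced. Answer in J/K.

ΔS_total = 7.16 J/K

ΔS_hot = −Q/T_H = −2910/762 = -3.819 J/K and ΔS_cold = +Q/T_C = 2910/265 = 10.98 J/K.
ΔS_total = -3.819 + 10.98 = 7.16 J/K, positive as the second law requires.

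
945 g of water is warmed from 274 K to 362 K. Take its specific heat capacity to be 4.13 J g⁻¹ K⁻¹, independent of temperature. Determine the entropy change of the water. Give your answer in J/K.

ΔS = ∫dQ_rev/T = m c ln(T₂/T₁) = 945 × 4.13 × ln(362/274) = 1090 J/K.

ΔS = 1090 J/K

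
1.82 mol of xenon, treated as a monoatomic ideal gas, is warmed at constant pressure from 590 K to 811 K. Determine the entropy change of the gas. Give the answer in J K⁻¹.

ΔS = 12 J/K

At constant pressure, ΔS = nC_p ln(T₂/T₁) with C_p = 5R/2 = 20.79 J mol⁻¹ K⁻¹.
ΔS = 1.82 × 20.79 × ln(811/590) = 12 J/K.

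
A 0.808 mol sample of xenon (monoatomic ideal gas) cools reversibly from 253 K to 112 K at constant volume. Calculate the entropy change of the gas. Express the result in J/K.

At constant volume, ΔS = nC_V ln(T₂/T₁) with C_V = 3R/2 = 12.47 J mol⁻¹ K⁻¹.
ΔS = 0.808 × 12.47 × ln(112/253) = -8.21 J/K.

ΔS = -8.21 J/K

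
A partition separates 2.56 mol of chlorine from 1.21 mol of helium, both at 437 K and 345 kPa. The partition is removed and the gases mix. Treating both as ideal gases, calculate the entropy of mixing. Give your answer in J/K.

Mole fractions: x_A = 2.56/3.77 = 0.679, x_B = 0.321.
ΔS_mix = −R(n_A ln x_A + n_B ln x_B) = −8.314 × (2.56 ln 0.679 + 1.21 ln 0.321) = 19.7 J/K.

ΔS_mix = 19.7 J/K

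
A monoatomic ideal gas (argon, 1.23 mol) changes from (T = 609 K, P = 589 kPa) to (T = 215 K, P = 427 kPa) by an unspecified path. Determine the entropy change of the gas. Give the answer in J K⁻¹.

ΔS = nC_p ln(T₂/T₁) − nR ln(P₂/P₁), with C_p = 5R/2 = 20.79 J mol⁻¹ K⁻¹ for a monoatomic ideal gas.
ΔS = 1.23 × [20.79 × ln(215/609) − 8.314 × ln(427/589)] = -23.3 J/K.

ΔS = -23.3 J/K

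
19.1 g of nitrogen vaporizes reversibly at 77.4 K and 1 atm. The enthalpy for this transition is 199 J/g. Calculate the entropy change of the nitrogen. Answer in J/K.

ΔS = 49.1 J/K

Heat absorbed by the substance: Q = mL = 19.1 × 199 = 3800.9 J.
At constant T, ΔS = Q_rev/T = 3800.9 / 77.4 = 49.1 J/K.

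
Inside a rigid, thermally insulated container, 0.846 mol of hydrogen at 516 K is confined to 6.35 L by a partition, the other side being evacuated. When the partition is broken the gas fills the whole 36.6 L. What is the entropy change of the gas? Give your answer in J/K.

ΔS_gas = 12.3 J/K

No heat is exchanged and no work is done, so the ideal-gas temperature stays constant.
Entropy is a state function; using a reversible isothermal path, ΔS_gas = nR ln(V₂/V₁) = 0.846 × 8.314 × ln(36.6/6.35) = 12.3 J/K.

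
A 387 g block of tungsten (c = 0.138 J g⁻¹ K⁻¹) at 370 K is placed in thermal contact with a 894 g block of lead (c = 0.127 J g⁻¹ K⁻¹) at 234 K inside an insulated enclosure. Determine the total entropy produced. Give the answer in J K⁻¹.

ΔS_total = 4 J/K

Energy balance: T_f = (m₁c₁T₁ + m₂c₂T₂)/(m₁c₁ + m₂c₂) = 277.51 K.
ΔS₁ = m₁c₁ ln(T_f/T₁) = 53.406 × ln(277.51/370) = -15.36 J/K.
ΔS₂ = m₂c₂ ln(T_f/T₂) = 113.538 × ln(277.51/234) = 19.36 J/K.
ΔS_total = -15.36 + 19.36 = 4 J/K.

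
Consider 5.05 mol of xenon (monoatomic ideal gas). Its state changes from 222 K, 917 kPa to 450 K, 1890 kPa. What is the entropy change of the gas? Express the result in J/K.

ΔS = 43.8 J/K

ΔS = nC_p ln(T₂/T₁) − nR ln(P₂/P₁), with C_p = 5R/2 = 20.79 J mol⁻¹ K⁻¹ for a monoatomic ideal gas.
ΔS = 5.05 × [20.79 × ln(450/222) − 8.314 × ln(1890/917)] = 43.8 J/K.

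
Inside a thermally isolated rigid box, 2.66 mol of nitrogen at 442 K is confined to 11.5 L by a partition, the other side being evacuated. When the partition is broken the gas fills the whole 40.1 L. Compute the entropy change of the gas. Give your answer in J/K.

ΔS_gas = 27.6 J/K

For an ideal gas in free expansion Q = 0 and W = 0, so T is unchanged.
Entropy is a state function; using a reversible isothermal path, ΔS_gas = nR ln(V₂/V₁) = 2.66 × 8.314 × ln(40.1/11.5) = 27.6 J/K.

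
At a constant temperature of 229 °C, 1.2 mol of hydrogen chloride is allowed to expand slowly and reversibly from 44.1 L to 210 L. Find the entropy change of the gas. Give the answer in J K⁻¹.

For an isothermal ideal gas ΔS_gas = nR ln(V₂/V₁) = 1.2 × 8.314 × ln(210/44.1) = 15.6 J/K.

ΔS_gas = 15.6 J/K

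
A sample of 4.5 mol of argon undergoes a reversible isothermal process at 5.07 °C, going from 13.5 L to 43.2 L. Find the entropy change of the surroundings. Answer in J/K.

ΔS_surr = -43.5 J/K

For an isothermal ideal gas ΔS_gas = nR ln(V₂/V₁) = 4.5 × 8.314 × ln(43.2/13.5) = 43.5 J/K.
The process is reversible, so ΔS_surr = −ΔS_gas = -43.5 J/K and ΔS_universe = 0.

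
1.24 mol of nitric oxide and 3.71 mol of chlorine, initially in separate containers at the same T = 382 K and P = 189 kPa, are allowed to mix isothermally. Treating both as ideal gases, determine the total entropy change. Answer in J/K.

Mole fractions: x_A = 1.24/4.95 = 0.251, x_B = 0.749.
ΔS_mix = −R(n_A ln x_A + n_B ln x_B) = −8.314 × (1.24 ln 0.251 + 3.71 ln 0.749) = 23.2 J/K.

ΔS_mix = 23.2 J/K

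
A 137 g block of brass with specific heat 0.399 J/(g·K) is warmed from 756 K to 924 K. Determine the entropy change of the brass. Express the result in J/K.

ΔS = 11 J/K

ΔS = ∫dQ_rev/T = m c ln(T₂/T₁) = 137 × 0.399 × ln(924/756) = 11 J/K.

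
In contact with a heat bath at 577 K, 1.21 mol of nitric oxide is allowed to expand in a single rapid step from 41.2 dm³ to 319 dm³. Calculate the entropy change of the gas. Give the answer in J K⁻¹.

Entropy is a state function, so ΔS_gas depends only on the end states.
For an isothermal ideal gas ΔS_gas = nR ln(V₂/V₁) = 1.21 × 8.314 × ln(319/41.2) = 20.6 J/K.

ΔS_gas = 20.6 J/K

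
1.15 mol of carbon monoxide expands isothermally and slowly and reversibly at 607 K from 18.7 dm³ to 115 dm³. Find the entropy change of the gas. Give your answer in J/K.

For an isothermal ideal gas ΔS_gas = nR ln(V₂/V₁) = 1.15 × 8.314 × ln(115/18.7) = 17.4 J/K.

ΔS_gas = 17.4 J/K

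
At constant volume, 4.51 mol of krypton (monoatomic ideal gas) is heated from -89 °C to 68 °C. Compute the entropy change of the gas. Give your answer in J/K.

In kelvin: T₁ = 184.15 K, T₂ = 341.15 K. At constant volume, ΔS = nC_V ln(T₂/T₁) with C_V = 3R/2 = 12.47 J mol⁻¹ K⁻¹.
ΔS = 4.51 × 12.47 × ln(341.15/184.15) = 34.7 J/K.

ΔS = 34.7 J/K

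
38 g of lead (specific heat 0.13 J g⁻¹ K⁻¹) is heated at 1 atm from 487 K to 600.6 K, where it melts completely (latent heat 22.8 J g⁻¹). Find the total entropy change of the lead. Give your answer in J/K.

Warming step: ΔS₁ = m c ln(T_tr/T_i) = 38 × 0.13 × ln(600.6/487) = 1.036 J/K.
Phase change: ΔS₂ = +mL/T_tr = 38 × 22.8 / 600.6 = 1.443 J/K.
ΔS_total = (1.036) + (1.443) = 2.48 J/K.

ΔS = 2.48 J/K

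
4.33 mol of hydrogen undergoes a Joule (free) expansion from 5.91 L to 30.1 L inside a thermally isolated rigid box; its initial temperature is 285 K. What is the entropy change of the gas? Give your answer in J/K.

No heat is exchanged and no work is done, so the ideal-gas temperature stays constant.
Entropy is a state function; using a reversible isothermal path, ΔS_gas = nR ln(V₂/V₁) = 4.33 × 8.314 × ln(30.1/5.91) = 58.6 J/K.

ΔS_gas = 58.6 J/K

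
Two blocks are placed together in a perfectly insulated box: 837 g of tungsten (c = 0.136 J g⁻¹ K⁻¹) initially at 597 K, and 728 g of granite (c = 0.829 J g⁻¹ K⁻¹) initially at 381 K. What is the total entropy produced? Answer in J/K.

ΔS_total = 10.7 J/K

Energy balance: T_f = (m₁c₁T₁ + m₂c₂T₂)/(m₁c₁ + m₂c₂) = 415.28 K.
ΔS₁ = m₁c₁ ln(T_f/T₁) = 113.832 × ln(415.28/597) = -41.32 J/K.
ΔS₂ = m₂c₂ ln(T_f/T₂) = 603.512 × ln(415.28/381) = 51.99 J/K.
ΔS_total = -41.32 + 51.99 = 10.7 J/K.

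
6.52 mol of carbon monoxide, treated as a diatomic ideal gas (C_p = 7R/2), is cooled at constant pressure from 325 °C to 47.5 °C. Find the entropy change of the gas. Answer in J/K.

In kelvin: T₁ = 598.15 K, T₂ = 320.65 K. At constant pressure, ΔS = nC_p ln(T₂/T₁) with C_p = 7R/2 = 29.1 J mol⁻¹ K⁻¹.
ΔS = 6.52 × 29.1 × ln(320.65/598.15) = -118 J/K.

ΔS = -118 J/K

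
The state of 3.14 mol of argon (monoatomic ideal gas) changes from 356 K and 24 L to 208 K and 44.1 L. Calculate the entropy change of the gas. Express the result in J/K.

Entropy is a state function: ΔS = nC_V ln(T₂/T₁) + nR ln(V₂/V₁), with C_V = 3R/2 = 12.47 J mol⁻¹ K⁻¹ for a monoatomic ideal gas.
ΔS = 3.14 × [12.47 × ln(208/356) + 8.314 × ln(44.1/24)] = -5.16 J/K.

ΔS = -5.16 J/K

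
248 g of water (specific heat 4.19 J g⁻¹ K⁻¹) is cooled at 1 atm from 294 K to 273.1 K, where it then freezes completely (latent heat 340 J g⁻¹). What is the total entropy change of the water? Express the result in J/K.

ΔS = -385 J/K

Cooling step: ΔS₁ = m c ln(T_tr/T_i) = 248 × 4.19 × ln(273.1/294) = -76.63 J/K.
Phase change: ΔS₂ = −mL/T_tr = −248 × 340 / 273.1 = -308.8 J/K.
ΔS_total = (-76.63) + (-308.8) = -385 J/K.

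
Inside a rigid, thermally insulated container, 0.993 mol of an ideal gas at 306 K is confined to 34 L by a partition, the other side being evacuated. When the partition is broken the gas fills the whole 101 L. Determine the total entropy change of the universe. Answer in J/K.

No heat is exchanged and no work is done, so the ideal-gas temperature stays constant.
Entropy is a state function; using a reversible isothermal path, ΔS_gas = nR ln(V₂/V₁) = 0.993 × 8.314 × ln(101/34) = 8.99 J/K.
The insulated surroundings exchange no heat, so ΔS_surr = 0 and ΔS_universe = ΔS_gas.

ΔS_universe = 8.99 J/K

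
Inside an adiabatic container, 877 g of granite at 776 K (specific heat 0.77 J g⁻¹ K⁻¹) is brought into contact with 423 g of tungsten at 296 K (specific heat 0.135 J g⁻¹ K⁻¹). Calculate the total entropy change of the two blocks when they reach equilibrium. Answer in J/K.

Energy balance: T_f = (m₁c₁T₁ + m₂c₂T₂)/(m₁c₁ + m₂c₂) = 738.57 K.
ΔS₁ = m₁c₁ ln(T_f/T₁) = 675.29 × ln(738.57/776) = -33.38 J/K.
ΔS₂ = m₂c₂ ln(T_f/T₂) = 57.105 × ln(738.57/296) = 52.21 J/K.
ΔS_total = -33.38 + 52.21 = 18.8 J/K.

ΔS_total = 18.8 J/K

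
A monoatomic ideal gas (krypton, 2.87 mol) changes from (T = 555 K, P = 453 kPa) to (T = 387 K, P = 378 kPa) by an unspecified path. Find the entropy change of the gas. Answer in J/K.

ΔS = -17.2 J/K

ΔS = nC_p ln(T₂/T₁) − nR ln(P₂/P₁), with C_p = 5R/2 = 20.79 J mol⁻¹ K⁻¹ for a monoatomic ideal gas.
ΔS = 2.87 × [20.79 × ln(387/555) − 8.314 × ln(378/453)] = -17.2 J/K.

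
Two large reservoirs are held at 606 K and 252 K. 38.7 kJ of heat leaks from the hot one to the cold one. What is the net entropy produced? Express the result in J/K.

ΔS_hot = −Q/T_H = −38700/606 = -63.86 J/K and ΔS_cold = +Q/T_C = 38700/252 = 153.6 J/K.
ΔS_total = -63.86 + 153.6 = 89.7 J/K, positive as the second law requires.

ΔS_total = 89.7 J/K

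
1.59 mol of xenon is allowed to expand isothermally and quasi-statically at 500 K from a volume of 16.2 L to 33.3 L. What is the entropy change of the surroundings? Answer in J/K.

For an isothermal ideal gas ΔS_gas = nR ln(V₂/V₁) = 1.59 × 8.314 × ln(33.3/16.2) = 9.53 J/K.
The process is reversible, so ΔS_surr = −ΔS_gas = -9.53 J/K and ΔS_universe = 0.

ΔS_surr = -9.53 J/K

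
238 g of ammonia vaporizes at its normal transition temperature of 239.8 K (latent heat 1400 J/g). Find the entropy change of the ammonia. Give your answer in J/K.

Heat absorbed by the substance: Q = mL = 238 × 1400 = 333200 J.
At constant T, ΔS = Q_rev/T = 333200 / 239.8 = 1390 J/K.

ΔS = 1390 J/K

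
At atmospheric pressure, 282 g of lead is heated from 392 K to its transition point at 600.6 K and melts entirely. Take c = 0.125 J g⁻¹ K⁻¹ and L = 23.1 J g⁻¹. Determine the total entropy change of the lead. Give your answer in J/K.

Warming step: ΔS₁ = m c ln(T_tr/T_i) = 282 × 0.125 × ln(600.6/392) = 15.04 J/K.
Phase change: ΔS₂ = +mL/T_tr = 282 × 23.1 / 600.6 = 10.85 J/K.
ΔS_total = (15.04) + (10.85) = 25.9 J/K.

ΔS = 25.9 J/K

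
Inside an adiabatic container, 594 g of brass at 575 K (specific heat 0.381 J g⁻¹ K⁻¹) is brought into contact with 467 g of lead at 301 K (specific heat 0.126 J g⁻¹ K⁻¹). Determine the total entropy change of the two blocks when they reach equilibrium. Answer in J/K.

Energy balance: T_f = (m₁c₁T₁ + m₂c₂T₂)/(m₁c₁ + m₂c₂) = 518.46 K.
ΔS₁ = m₁c₁ ln(T_f/T₁) = 226.314 × ln(518.46/575) = -23.43 J/K.
ΔS₂ = m₂c₂ ln(T_f/T₂) = 58.842 × ln(518.46/301) = 32 J/K.
ΔS_total = -23.43 + 32 = 8.57 J/K.

ΔS_total = 8.57 J/K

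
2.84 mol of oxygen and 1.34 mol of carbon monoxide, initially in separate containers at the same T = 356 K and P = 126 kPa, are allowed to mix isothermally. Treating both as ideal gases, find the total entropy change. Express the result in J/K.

ΔS_mix = 21.8 J/K

Mole fractions: x_A = 2.84/4.18 = 0.679, x_B = 0.321.
ΔS_mix = −R(n_A ln x_A + n_B ln x_B) = −8.314 × (2.84 ln 0.679 + 1.34 ln 0.321) = 21.8 J/K.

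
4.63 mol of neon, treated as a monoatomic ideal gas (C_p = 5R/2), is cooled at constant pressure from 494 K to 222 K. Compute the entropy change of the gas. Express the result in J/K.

ΔS = -77 J/K

At constant pressure, ΔS = nC_p ln(T₂/T₁) with C_p = 5R/2 = 20.79 J mol⁻¹ K⁻¹.
ΔS = 4.63 × 20.79 × ln(222/494) = -77 J/K.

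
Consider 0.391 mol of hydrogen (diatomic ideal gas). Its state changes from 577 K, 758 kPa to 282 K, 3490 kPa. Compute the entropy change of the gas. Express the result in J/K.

ΔS = -13.1 J/K

ΔS = nC_p ln(T₂/T₁) − nR ln(P₂/P₁), with C_p = 7R/2 = 29.1 J mol⁻¹ K⁻¹ for a diatomic ideal gas.
ΔS = 0.391 × [29.1 × ln(282/577) − 8.314 × ln(3490/758)] = -13.1 J/K.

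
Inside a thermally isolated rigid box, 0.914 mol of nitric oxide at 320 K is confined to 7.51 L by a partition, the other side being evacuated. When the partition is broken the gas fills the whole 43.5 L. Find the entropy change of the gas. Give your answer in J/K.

ΔS_gas = 13.3 J/K

For an ideal gas in free expansion Q = 0 and W = 0, so T is unchanged.
Entropy is a state function; using a reversible isothermal path, ΔS_gas = nR ln(V₂/V₁) = 0.914 × 8.314 × ln(43.5/7.51) = 13.3 J/K.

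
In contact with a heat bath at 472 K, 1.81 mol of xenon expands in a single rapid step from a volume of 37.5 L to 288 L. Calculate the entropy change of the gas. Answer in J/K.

ΔS_gas = 30.7 J/K

Entropy is a state function, so ΔS_gas depends only on the end states.
For an isothermal ideal gas ΔS_gas = nR ln(V₂/V₁) = 1.81 × 8.314 × ln(288/37.5) = 30.7 J/K.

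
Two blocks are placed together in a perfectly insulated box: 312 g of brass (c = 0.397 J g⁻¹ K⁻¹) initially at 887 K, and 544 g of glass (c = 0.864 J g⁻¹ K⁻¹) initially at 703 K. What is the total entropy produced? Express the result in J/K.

Energy balance: T_f = (m₁c₁T₁ + m₂c₂T₂)/(m₁c₁ + m₂c₂) = 741.38 K.
ΔS₁ = m₁c₁ ln(T_f/T₁) = 123.864 × ln(741.38/887) = -22.21 J/K.
ΔS₂ = m₂c₂ ln(T_f/T₂) = 470.016 × ln(741.38/703) = 24.98 J/K.
ΔS_total = -22.21 + 24.98 = 2.77 J/K.

ΔS_total = 2.77 J/K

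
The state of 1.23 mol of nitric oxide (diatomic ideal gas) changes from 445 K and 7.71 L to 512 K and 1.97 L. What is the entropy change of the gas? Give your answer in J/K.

Entropy is a state function: ΔS = nC_V ln(T₂/T₁) + nR ln(V₂/V₁), with C_V = 5R/2 = 20.79 J mol⁻¹ K⁻¹ for a diatomic ideal gas.
ΔS = 1.23 × [20.79 × ln(512/445) + 8.314 × ln(1.97/7.71)] = -10.4 J/K.

ΔS = -10.4 J/K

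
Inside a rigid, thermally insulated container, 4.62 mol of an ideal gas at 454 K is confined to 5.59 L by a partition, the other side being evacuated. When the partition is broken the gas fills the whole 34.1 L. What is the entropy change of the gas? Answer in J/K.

No heat is exchanged and no work is done, so the ideal-gas temperature stays constant.
Entropy is a state function; using a reversible isothermal path, ΔS_gas = nR ln(V₂/V₁) = 4.62 × 8.314 × ln(34.1/5.59) = 69.5 J/K.

ΔS_gas = 69.5 J/K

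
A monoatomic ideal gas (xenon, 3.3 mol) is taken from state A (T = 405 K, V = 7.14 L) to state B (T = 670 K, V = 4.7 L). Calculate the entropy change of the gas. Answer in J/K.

ΔS = 9.24 J/K

Entropy is a state function: ΔS = nC_V ln(T₂/T₁) + nR ln(V₂/V₁), with C_V = 3R/2 = 12.47 J mol⁻¹ K⁻¹ for a monoatomic ideal gas.
ΔS = 3.3 × [12.47 × ln(670/405) + 8.314 × ln(4.7/7.14)] = 9.24 J/K.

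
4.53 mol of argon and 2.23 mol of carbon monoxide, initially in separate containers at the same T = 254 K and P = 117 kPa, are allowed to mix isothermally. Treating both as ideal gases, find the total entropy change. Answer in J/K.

ΔS_mix = 35.6 J/K

Mole fractions: x_A = 4.53/6.76 = 0.67, x_B = 0.33.
ΔS_mix = −R(n_A ln x_A + n_B ln x_B) = −8.314 × (4.53 ln 0.67 + 2.23 ln 0.33) = 35.6 J/K.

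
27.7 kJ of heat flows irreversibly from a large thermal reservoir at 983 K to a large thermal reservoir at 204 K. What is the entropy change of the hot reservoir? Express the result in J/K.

The hot reservoir loses heat Q, so ΔS_hot = −Q/T_H = −27700/983 = -28.2 J/K.

ΔS_hot = -28.2 J/K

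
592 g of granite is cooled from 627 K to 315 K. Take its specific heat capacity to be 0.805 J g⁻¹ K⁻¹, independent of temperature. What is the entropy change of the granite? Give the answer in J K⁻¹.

ΔS = ∫dQ_rev/T = m c ln(T₂/T₁) = 592 × 0.805 × ln(315/627) = -328 J/K.

ΔS = -328 J/K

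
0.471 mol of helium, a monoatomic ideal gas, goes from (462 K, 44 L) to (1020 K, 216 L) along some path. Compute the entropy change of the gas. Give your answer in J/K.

ΔS = 10.9 J/K

Entropy is a state function: ΔS = nC_V ln(T₂/T₁) + nR ln(V₂/V₁), with C_V = 3R/2 = 12.47 J mol⁻¹ K⁻¹ for a monoatomic ideal gas.
ΔS = 0.471 × [12.47 × ln(1020/462) + 8.314 × ln(216/44)] = 10.9 J/K.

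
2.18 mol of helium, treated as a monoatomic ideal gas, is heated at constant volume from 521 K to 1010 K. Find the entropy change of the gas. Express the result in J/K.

At constant volume, ΔS = nC_V ln(T₂/T₁) with C_V = 3R/2 = 12.47 J mol⁻¹ K⁻¹.
ΔS = 2.18 × 12.47 × ln(1010/521) = 18 J/K.

ΔS = 18 J/K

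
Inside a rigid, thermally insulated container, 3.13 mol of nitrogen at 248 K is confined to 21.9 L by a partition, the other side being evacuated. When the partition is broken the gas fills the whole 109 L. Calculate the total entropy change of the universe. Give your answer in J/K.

ΔS_universe = 41.8 J/K

For an ideal gas in free expansion Q = 0 and W = 0, so T is unchanged.
Entropy is a state function; using a reversible isothermal path, ΔS_gas = nR ln(V₂/V₁) = 3.13 × 8.314 × ln(109/21.9) = 41.8 J/K.
The insulated surroundings exchange no heat, so ΔS_surr = 0 and ΔS_universe = ΔS_gas.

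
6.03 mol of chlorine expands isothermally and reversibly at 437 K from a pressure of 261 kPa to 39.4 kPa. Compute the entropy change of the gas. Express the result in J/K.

For an isothermal ideal gas ΔS_gas = nR ln(P₁/P₂) = 6.03 × 8.314 × ln(261/39.4) = 94.8 J/K.

ΔS_gas = 94.8 J/K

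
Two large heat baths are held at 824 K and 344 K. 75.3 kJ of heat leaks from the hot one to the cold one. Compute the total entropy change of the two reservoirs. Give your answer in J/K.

ΔS_hot = −Q/T_H = −75300/824 = -91.38 J/K and ΔS_cold = +Q/T_C = 75300/344 = 218.9 J/K.
ΔS_total = -91.38 + 218.9 = 128 J/K, positive as the second law requires.

ΔS_total = 128 J/K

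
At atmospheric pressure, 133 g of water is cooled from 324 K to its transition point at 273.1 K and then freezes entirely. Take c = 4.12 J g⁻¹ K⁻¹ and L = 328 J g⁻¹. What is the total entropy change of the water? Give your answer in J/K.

ΔS = -253 J/K

Cooling step: ΔS₁ = m c ln(T_tr/T_i) = 133 × 4.12 × ln(273.1/324) = -93.65 J/K.
Phase change: ΔS₂ = −mL/T_tr = −133 × 328 / 273.1 = -159.7 J/K.
ΔS_total = (-93.65) + (-159.7) = -253 J/K.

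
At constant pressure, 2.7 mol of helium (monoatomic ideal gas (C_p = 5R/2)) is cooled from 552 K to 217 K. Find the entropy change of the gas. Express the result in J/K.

ΔS = -52.4 J/K

At constant pressure, ΔS = nC_p ln(T₂/T₁) with C_p = 5R/2 = 20.79 J mol⁻¹ K⁻¹.
ΔS = 2.7 × 20.79 × ln(217/552) = -52.4 J/K.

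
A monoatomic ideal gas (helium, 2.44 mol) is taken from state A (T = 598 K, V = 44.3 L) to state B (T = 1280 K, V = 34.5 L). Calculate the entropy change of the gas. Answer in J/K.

ΔS = 18.1 J/K

Entropy is a state function: ΔS = nC_V ln(T₂/T₁) + nR ln(V₂/V₁), with C_V = 3R/2 = 12.47 J mol⁻¹ K⁻¹ for a monoatomic ideal gas.
ΔS = 2.44 × [12.47 × ln(1280/598) + 8.314 × ln(34.5/44.3)] = 18.1 J/K.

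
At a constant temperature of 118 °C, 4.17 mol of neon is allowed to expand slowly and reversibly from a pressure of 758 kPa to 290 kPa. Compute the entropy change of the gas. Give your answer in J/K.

ΔS_gas = 33.3 J/K

For an isothermal ideal gas ΔS_gas = nR ln(P₁/P₂) = 4.17 × 8.314 × ln(758/290) = 33.3 J/K.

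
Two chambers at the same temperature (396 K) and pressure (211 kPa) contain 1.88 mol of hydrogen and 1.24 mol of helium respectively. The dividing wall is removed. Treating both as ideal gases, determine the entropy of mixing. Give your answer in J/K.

Mole fractions: x_A = 1.88/3.12 = 0.603, x_B = 0.397.
ΔS_mix = −R(n_A ln x_A + n_B ln x_B) = −8.314 × (1.88 ln 0.603 + 1.24 ln 0.397) = 17.4 J/K.

ΔS_mix = 17.4 J/K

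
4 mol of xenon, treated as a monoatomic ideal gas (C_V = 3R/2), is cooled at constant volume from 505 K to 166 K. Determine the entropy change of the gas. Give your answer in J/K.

At constant volume, ΔS = nC_V ln(T₂/T₁) with C_V = 3R/2 = 12.47 J mol⁻¹ K⁻¹.
ΔS = 4 × 12.47 × ln(166/505) = -55.5 J/K.

ΔS = -55.5 J/K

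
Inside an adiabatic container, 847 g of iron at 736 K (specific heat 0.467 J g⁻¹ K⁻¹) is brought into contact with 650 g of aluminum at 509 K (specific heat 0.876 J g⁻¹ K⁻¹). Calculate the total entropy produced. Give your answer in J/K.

ΔS_total = 16.1 J/K

Energy balance: T_f = (m₁c₁T₁ + m₂c₂T₂)/(m₁c₁ + m₂c₂) = 602.05 K.
ΔS₁ = m₁c₁ ln(T_f/T₁) = 395.549 × ln(602.05/736) = -79.46 J/K.
ΔS₂ = m₂c₂ ln(T_f/T₂) = 569.4 × ln(602.05/509) = 95.6 J/K.
ΔS_total = -79.46 + 95.6 = 16.1 J/K.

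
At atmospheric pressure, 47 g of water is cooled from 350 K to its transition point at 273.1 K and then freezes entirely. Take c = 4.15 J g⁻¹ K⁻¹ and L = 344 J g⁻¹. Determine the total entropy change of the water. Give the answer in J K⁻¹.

ΔS = -108 J/K

Cooling step: ΔS₁ = m c ln(T_tr/T_i) = 47 × 4.15 × ln(273.1/350) = -48.39 J/K.
Phase change: ΔS₂ = −mL/T_tr = −47 × 344 / 273.1 = -59.2 J/K.
ΔS_total = (-48.39) + (-59.2) = -108 J/K.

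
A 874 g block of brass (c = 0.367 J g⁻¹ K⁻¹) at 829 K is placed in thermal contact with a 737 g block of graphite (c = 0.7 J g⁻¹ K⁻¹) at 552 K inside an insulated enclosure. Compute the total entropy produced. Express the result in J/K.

ΔS_total = 16.8 J/K

Energy balance: T_f = (m₁c₁T₁ + m₂c₂T₂)/(m₁c₁ + m₂c₂) = 658.2 K.
ΔS₁ = m₁c₁ ln(T_f/T₁) = 320.758 × ln(658.2/829) = -74 J/K.
ΔS₂ = m₂c₂ ln(T_f/T₂) = 515.9 × ln(658.2/552) = 90.78 J/K.
ΔS_total = -74 + 90.78 = 16.8 J/K.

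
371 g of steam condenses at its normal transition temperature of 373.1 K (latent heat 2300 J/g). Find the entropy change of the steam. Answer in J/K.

Heat released by the substance: Q = −mL = −371 × 2300 = −853300 J.
At constant T, ΔS = Q_rev/T = −853300 / 373.1 = -2290 J/K.

ΔS = -2290 J/K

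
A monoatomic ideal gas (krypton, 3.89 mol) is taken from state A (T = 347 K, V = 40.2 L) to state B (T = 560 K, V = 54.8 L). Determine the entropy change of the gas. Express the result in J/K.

Entropy is a state function: ΔS = nC_V ln(T₂/T₁) + nR ln(V₂/V₁), with C_V = 3R/2 = 12.47 J mol⁻¹ K⁻¹ for a monoatomic ideal gas.
ΔS = 3.89 × [12.47 × ln(560/347) + 8.314 × ln(54.8/40.2)] = 33.2 J/K.

ΔS = 33.2 J/K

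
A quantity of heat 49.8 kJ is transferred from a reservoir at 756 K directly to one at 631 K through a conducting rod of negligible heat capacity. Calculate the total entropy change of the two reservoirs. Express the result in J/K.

ΔS_hot = −Q/T_H = −49800/756 = -65.87 J/K and ΔS_cold = +Q/T_C = 49800/631 = 78.92 J/K.
ΔS_total = -65.87 + 78.92 = 13 J/K, positive as the second law requires.

ΔS_total = 13 J/K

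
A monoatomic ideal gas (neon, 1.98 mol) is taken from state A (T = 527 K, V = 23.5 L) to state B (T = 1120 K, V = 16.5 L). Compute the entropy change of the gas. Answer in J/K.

Entropy is a state function: ΔS = nC_V ln(T₂/T₁) + nR ln(V₂/V₁), with C_V = 3R/2 = 12.47 J mol⁻¹ K⁻¹ for a monoatomic ideal gas.
ΔS = 1.98 × [12.47 × ln(1120/527) + 8.314 × ln(16.5/23.5)] = 12.8 J/K.

ΔS = 12.8 J/K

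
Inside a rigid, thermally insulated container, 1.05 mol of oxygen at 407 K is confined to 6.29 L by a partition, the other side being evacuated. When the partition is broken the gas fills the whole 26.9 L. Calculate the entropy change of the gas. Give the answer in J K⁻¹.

No heat is exchanged and no work is done, so the ideal-gas temperature stays constant.
Entropy is a state function; using a reversible isothermal path, ΔS_gas = nR ln(V₂/V₁) = 1.05 × 8.314 × ln(26.9/6.29) = 12.7 J/K.

ΔS_gas = 12.7 J/K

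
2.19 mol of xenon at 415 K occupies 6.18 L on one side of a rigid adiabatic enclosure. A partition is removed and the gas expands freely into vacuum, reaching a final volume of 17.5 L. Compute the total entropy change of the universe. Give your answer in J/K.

No heat is exchanged and no work is done, so the ideal-gas temperature stays constant.
Entropy is a state function; using a reversible isothermal path, ΔS_gas = nR ln(V₂/V₁) = 2.19 × 8.314 × ln(17.5/6.18) = 19 J/K.
The insulated surroundings exchange no heat, so ΔS_surr = 0 and ΔS_universe = ΔS_gas.

ΔS_universe = 19 J/K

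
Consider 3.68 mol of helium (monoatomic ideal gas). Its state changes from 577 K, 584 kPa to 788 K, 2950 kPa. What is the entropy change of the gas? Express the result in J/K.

ΔS = -25.7 J/K

ΔS = nC_p ln(T₂/T₁) − nR ln(P₂/P₁), with C_p = 5R/2 = 20.79 J mol⁻¹ K⁻¹ for a monoatomic ideal gas.
ΔS = 3.68 × [20.79 × ln(788/577) − 8.314 × ln(2950/584)] = -25.7 J/K.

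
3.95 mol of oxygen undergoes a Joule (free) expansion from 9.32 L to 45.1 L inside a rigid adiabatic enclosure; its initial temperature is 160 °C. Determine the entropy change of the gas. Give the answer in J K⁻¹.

For an ideal gas in free expansion Q = 0 and W = 0, so T is unchanged.
Entropy is a state function; using a reversible isothermal path, ΔS_gas = nR ln(V₂/V₁) = 3.95 × 8.314 × ln(45.1/9.32) = 51.8 J/K.

ΔS_gas = 51.8 J/K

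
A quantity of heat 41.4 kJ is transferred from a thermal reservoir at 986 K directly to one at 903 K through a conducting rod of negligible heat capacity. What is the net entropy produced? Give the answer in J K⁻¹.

ΔS_total = 3.86 J/K

ΔS_hot = −Q/T_H = −41400/986 = -41.99 J/K and ΔS_cold = +Q/T_C = 41400/903 = 45.85 J/K.
ΔS_total = -41.99 + 45.85 = 3.86 J/K, positive as the second law requires.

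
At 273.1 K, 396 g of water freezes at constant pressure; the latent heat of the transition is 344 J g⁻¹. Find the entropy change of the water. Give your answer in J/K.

ΔS = -499 J/K

Heat released by the substance: Q = −mL = −396 × 344 = −136224 J.
At constant T, ΔS = Q_rev/T = −136224 / 273.1 = -499 J/K.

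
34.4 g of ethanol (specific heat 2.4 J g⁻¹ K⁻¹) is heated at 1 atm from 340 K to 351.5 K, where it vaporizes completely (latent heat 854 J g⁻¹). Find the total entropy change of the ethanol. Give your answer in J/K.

ΔS = 86.3 J/K

Warming step: ΔS₁ = m c ln(T_tr/T_i) = 34.4 × 2.4 × ln(351.5/340) = 2.746 J/K.
Phase change: ΔS₂ = +mL/T_tr = 34.4 × 854 / 351.5 = 83.58 J/K.
ΔS_total = (2.746) + (83.58) = 86.3 J/K.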